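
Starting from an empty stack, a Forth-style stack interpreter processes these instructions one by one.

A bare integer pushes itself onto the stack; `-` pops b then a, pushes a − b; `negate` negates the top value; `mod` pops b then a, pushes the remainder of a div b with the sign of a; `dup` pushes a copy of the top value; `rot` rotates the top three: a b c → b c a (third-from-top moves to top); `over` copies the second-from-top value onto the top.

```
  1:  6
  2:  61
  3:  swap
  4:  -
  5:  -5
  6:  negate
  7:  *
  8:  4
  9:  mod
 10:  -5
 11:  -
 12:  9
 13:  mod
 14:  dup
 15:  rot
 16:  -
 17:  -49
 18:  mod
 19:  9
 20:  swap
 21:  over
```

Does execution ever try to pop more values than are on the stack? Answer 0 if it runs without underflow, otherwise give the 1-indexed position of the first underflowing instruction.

6      : [6]
61     : [6, 61]
swap   : [61, 6]
-      : [55]
-5     : [55, -5]
negate : [55, 5]
*      : [275]
4      : [275, 4]
mod    : [3]
-5     : [3, -5]
-      : [8]
9      : [8, 9]
mod    : [8]
dup    : [8, 8]
rot  — needs 3 operands, stack has 2 → underflow

15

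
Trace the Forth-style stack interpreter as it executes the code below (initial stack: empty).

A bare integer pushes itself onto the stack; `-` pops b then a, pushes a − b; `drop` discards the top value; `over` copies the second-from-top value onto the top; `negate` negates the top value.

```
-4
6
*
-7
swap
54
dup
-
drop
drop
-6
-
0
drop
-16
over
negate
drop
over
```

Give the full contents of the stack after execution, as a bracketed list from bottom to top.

-4      -4
6       -4 6
*       -24
-7      -24 -7
swap    -7 -24
54      -7 -24 54
dup     -7 -24 54 54
-       -7 -24 0
drop    -7 -24
drop    -7
-6      -7 -6
-       -1
0       -1 0
drop    -1
-16     -1 -16
over    -1 -16 -1
negate  -1 -16 1
drop    -1 -16
over    -1 -16 -1

[-1, -16, -1]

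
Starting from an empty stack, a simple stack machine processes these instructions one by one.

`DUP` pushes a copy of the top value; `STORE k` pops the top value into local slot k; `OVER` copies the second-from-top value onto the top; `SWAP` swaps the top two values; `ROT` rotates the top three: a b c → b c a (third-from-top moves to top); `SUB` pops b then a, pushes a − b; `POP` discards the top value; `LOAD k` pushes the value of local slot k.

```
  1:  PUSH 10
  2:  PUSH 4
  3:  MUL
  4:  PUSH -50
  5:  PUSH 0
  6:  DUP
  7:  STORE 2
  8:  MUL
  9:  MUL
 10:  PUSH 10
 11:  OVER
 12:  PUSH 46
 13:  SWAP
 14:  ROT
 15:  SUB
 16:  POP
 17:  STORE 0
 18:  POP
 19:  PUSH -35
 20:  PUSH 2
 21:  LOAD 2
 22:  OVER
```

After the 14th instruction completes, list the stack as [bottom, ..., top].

[0, 46, 0, 10]

PUSH 10  -> [10]
PUSH 4   -> [10, 4]
MUL      -> [40]
PUSH -50 -> [40, -50]
PUSH 0   -> [40, -50, 0]
DUP      -> [40, -50, 0, 0]
STORE 2  -> [40, -50, 0]
MUL      -> [40, 0]
MUL      -> [0]
PUSH 10  -> [0, 10]
OVER     -> [0, 10, 0]
PUSH 46  -> [0, 10, 0, 46]
SWAP     -> [0, 10, 46, 0]
ROT      -> [0, 46, 0, 10]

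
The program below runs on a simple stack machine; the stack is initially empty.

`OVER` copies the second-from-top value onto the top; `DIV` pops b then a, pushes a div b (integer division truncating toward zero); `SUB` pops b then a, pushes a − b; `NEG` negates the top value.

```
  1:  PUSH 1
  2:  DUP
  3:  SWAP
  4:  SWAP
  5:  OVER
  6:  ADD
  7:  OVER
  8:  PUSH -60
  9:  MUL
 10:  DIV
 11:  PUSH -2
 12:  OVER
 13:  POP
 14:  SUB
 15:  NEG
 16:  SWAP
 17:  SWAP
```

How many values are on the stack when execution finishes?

PUSH 1    [1]
DUP       [1, 1]
SWAP      [1, 1]
SWAP      [1, 1]
OVER      [1, 1, 1]
ADD       [1, 2]
OVER      [1, 2, 1]
PUSH -60  [1, 2, 1, -60]
MUL       [1, 2, -60]
DIV       [1, 0]
PUSH -2   [1, 0, -2]
OVER      [1, 0, -2, 0]
POP       [1, 0, -2]
SUB       [1, 2]
NEG       [1, -2]
SWAP      [-2, 1]
SWAP      [1, -2]

2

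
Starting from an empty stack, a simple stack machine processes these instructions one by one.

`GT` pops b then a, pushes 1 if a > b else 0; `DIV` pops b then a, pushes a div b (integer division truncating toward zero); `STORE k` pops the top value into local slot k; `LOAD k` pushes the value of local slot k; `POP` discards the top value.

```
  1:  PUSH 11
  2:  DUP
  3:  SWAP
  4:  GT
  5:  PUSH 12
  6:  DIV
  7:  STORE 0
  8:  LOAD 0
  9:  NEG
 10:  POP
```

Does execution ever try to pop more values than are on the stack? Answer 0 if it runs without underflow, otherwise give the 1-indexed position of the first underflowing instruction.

0

PUSH 11 : [11]
DUP     : [11, 11]
SWAP    : [11, 11]
GT      : [0]
PUSH 12 : [0, 12]
DIV     : [0]
STORE 0 : []
LOAD 0  : [0]
NEG     : [0]
POP     : []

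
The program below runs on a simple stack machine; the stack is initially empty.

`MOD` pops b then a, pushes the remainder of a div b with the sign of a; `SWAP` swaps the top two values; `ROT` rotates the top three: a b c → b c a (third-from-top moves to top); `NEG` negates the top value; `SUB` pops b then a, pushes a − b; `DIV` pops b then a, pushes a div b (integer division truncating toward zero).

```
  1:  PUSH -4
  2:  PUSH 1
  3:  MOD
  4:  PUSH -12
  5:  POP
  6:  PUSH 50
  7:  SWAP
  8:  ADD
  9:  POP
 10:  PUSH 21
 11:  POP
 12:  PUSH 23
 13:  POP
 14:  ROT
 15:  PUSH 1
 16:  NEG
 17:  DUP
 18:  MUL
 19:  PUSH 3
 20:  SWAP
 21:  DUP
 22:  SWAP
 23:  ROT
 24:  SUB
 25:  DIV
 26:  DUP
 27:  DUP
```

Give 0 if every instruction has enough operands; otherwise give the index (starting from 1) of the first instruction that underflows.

14

PUSH -4  : -4
PUSH 1   : -4 1
MOD      : 0
PUSH -12 : 0 -12
POP      : 0
PUSH 50  : 0 50
SWAP     : 50 0
ADD      : 50
POP      : (empty)
PUSH 21  : 21
POP      : (empty)
PUSH 23  : 23
POP      : (empty)
ROT  — needs 3 operands, stack has 0 → underflow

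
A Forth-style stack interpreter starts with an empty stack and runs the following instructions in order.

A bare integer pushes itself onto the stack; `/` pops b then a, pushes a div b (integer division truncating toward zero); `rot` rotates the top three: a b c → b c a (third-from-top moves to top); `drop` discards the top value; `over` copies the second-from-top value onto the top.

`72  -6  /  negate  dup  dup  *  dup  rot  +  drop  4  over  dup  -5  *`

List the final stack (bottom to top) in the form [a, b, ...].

[144, 4, 144, -720]

72      72
-6      72 -6
/       -12
negate  12
dup     12 12
dup     12 12 12
*       12 144
dup     12 144 144
rot     144 144 12
+       144 156
drop    144
4       144 4
over    144 4 144
dup     144 4 144 144
-5      144 4 144 144 -5
*       144 4 144 -720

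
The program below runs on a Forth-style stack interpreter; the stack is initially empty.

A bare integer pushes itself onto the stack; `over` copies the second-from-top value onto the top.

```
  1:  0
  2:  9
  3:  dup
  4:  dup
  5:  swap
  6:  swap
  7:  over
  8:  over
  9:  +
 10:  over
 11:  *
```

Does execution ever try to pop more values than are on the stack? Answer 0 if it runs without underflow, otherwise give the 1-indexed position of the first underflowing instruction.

0

0    → [0]
9    → [0, 9]
dup  → [0, 9, 9]
dup  → [0, 9, 9, 9]
swap → [0, 9, 9, 9]
swap → [0, 9, 9, 9]
over → [0, 9, 9, 9, 9]
over → [0, 9, 9, 9, 9, 9]
+    → [0, 9, 9, 9, 18]
over → [0, 9, 9, 9, 18, 9]
*    → [0, 9, 9, 9, 162]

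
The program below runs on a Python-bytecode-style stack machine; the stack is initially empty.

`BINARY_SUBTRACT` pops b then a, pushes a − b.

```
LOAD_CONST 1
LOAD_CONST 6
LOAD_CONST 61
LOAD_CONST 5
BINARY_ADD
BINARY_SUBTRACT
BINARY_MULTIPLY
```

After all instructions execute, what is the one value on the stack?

LOAD_CONST 1    : 1
LOAD_CONST 6    : 1 6
LOAD_CONST 61   : 1 6 61
LOAD_CONST 5    : 1 6 61 5
BINARY_ADD      : 1 6 66
BINARY_SUBTRACT : 1 -60
BINARY_MULTIPLY : -60

-60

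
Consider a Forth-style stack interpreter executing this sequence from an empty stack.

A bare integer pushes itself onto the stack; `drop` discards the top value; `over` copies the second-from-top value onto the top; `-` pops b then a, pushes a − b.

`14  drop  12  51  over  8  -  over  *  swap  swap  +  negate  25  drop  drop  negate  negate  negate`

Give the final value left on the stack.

-12

14     -> 14
drop   -> (empty)
12     -> 12
51     -> 12 51
over   -> 12 51 12
8      -> 12 51 12 8
-      -> 12 51 4
over   -> 12 51 4 51
*      -> 12 51 204
swap   -> 12 204 51
swap   -> 12 51 204
+      -> 12 255
negate -> 12 -255
25     -> 12 -255 25
drop   -> 12 -255
drop   -> 12
negate -> -12
negate -> 12
negate -> -12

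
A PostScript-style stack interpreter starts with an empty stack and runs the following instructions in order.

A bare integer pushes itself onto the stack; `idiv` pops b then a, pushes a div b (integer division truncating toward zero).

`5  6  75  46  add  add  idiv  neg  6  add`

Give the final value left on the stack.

6

5     5
6     5 6
75    5 6 75
46    5 6 75 46
add   5 6 121
add   5 127
idiv  0
neg   0
6     0 6
add   6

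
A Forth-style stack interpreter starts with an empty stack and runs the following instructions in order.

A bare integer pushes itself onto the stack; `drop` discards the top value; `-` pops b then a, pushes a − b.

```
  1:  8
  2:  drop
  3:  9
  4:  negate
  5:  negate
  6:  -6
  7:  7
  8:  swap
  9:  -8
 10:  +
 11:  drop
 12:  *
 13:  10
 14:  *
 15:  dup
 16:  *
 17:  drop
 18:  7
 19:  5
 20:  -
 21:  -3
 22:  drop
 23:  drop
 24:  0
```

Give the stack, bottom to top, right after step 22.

[2]

8       [8]
drop    []
9       [9]
negate  [-9]
negate  [9]
-6      [9, -6]
7       [9, -6, 7]
swap    [9, 7, -6]
-8      [9, 7, -6, -8]
+       [9, 7, -14]
drop    [9, 7]
*       [63]
10      [63, 10]
*       [630]
dup     [630, 630]
*       [396900]
drop    []
7       [7]
5       [7, 5]
-       [2]
-3      [2, -3]
drop    [2]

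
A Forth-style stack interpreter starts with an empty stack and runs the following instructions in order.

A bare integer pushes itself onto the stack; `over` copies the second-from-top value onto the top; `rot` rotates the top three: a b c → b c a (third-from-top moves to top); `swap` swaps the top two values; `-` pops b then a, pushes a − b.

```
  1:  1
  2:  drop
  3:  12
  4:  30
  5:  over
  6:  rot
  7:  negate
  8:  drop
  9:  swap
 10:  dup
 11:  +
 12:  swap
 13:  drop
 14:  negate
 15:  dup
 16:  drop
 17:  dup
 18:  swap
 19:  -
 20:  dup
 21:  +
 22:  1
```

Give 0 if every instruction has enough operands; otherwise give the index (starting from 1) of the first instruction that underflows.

1      : [1]
drop   : []
12     : [12]
30     : [12, 30]
over   : [12, 30, 12]
rot    : [30, 12, 12]
negate : [30, 12, -12]
drop   : [30, 12]
swap   : [12, 30]
dup    : [12, 30, 30]
+      : [12, 60]
swap   : [60, 12]
drop   : [60]
negate : [-60]
dup    : [-60, -60]
drop   : [-60]
dup    : [-60, -60]
swap   : [-60, -60]
-      : [0]
dup    : [0, 0]
+      : [0]
1      : [0, 1]

0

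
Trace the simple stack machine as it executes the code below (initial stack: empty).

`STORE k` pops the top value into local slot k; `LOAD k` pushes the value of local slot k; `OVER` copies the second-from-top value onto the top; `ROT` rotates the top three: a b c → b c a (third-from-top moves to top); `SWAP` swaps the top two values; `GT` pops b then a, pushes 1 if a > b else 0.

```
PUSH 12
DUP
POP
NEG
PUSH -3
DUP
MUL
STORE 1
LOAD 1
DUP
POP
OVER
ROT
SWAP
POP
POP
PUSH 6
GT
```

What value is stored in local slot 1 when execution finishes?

9

PUSH 12 → [12]
DUP     → [12, 12]
POP     → [12]
NEG     → [-12]
PUSH -3 → [-12, -3]
DUP     → [-12, -3, -3]
MUL     → [-12, 9]
STORE 1 → [-12]
LOAD 1  → [-12, 9]
DUP     → [-12, 9, 9]
POP     → [-12, 9]
OVER    → [-12, 9, -12]
ROT     → [9, -12, -12]
SWAP    → [9, -12, -12]
POP     → [9, -12]
POP     → [9]
PUSH 6  → [9, 6]
GT      → [1]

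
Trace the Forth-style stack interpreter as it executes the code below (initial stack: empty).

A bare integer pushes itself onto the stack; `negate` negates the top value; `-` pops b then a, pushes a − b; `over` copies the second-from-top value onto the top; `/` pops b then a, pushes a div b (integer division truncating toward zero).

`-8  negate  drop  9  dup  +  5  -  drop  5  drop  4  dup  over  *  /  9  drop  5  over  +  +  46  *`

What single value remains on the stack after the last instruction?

230

-8     → [-8]
negate → [8]
drop   → []
9      → [9]
dup    → [9, 9]
+      → [18]
5      → [18, 5]
-      → [13]
drop   → []
5      → [5]
drop   → []
4      → [4]
dup    → [4, 4]
over   → [4, 4, 4]
*      → [4, 16]
/      → [0]
9      → [0, 9]
drop   → [0]
5      → [0, 5]
over   → [0, 5, 0]
+      → [0, 5]
+      → [5]
46     → [5, 46]
*      → [230]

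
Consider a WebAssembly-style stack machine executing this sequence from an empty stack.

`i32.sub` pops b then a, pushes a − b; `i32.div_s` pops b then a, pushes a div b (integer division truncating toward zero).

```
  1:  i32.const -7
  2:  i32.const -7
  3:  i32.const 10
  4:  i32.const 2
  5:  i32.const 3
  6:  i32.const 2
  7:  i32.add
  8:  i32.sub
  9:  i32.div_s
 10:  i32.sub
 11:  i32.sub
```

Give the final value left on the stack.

i32.const -7 : [-7]
i32.const -7 : [-7, -7]
i32.const 10 : [-7, -7, 10]
i32.const 2  : [-7, -7, 10, 2]
i32.const 3  : [-7, -7, 10, 2, 3]
i32.const 2  : [-7, -7, 10, 2, 3, 2]
i32.add      : [-7, -7, 10, 2, 5]
i32.sub      : [-7, -7, 10, -3]
i32.div_s    : [-7, -7, -3]
i32.sub      : [-7, -4]
i32.sub      : [-3]

-3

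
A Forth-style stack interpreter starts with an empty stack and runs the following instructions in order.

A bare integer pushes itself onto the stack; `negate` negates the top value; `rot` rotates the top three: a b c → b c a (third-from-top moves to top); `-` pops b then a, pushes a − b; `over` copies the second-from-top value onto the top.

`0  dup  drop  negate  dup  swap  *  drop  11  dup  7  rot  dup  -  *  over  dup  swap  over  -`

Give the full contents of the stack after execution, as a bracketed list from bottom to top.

[11, 0, 11, 0]

0      → 0
dup    → 0 0
drop   → 0
negate → 0
dup    → 0 0
swap   → 0 0
*      → 0
drop   → (empty)
11     → 11
dup    → 11 11
7      → 11 11 7
rot    → 11 7 11
dup    → 11 7 11 11
-      → 11 7 0
*      → 11 0
over   → 11 0 11
dup    → 11 0 11 11
swap   → 11 0 11 11
over   → 11 0 11 11 11
-      → 11 0 11 0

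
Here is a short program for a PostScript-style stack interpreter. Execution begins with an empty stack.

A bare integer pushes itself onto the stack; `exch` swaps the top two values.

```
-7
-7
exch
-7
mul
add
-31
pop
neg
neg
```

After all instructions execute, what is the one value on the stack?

42

-7    [-7]
-7    [-7, -7]
exch  [-7, -7]
-7    [-7, -7, -7]
mul   [-7, 49]
add   [42]
-31   [42, -31]
pop   [42]
neg   [-42]
neg   [42]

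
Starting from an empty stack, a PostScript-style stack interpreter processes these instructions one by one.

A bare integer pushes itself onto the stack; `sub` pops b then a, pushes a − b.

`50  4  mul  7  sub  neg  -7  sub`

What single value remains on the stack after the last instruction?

-186

50  -> [50]
4   -> [50, 4]
mul -> [200]
7   -> [200, 7]
sub -> [193]
neg -> [-193]
-7  -> [-193, -7]
sub -> [-186]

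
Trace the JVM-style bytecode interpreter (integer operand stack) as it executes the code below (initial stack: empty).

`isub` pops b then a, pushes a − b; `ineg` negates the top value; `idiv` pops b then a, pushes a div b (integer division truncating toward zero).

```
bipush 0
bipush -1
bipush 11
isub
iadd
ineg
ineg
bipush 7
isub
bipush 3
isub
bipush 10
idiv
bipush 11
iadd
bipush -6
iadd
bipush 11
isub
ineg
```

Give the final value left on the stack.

bipush 0  → 0
bipush -1 → 0 -1
bipush 11 → 0 -1 11
isub      → 0 -12
iadd      → -12
ineg      → 12
ineg      → -12
bipush 7  → -12 7
isub      → -19
bipush 3  → -19 3
isub      → -22
bipush 10 → -22 10
idiv      → -2
bipush 11 → -2 11
iadd      → 9
bipush -6 → 9 -6
iadd      → 3
bipush 11 → 3 11
isub      → -8
ineg      → 8

8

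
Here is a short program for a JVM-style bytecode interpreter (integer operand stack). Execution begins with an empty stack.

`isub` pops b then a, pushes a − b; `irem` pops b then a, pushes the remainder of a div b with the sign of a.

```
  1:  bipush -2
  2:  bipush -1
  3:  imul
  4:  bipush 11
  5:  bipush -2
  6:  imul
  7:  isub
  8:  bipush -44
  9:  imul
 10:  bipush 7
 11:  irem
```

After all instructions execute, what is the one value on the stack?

-6

bipush -2  → [-2]
bipush -1  → [-2, -1]
imul       → [2]
bipush 11  → [2, 11]
bipush -2  → [2, 11, -2]
imul       → [2, -22]
isub       → [24]
bipush -44 → [24, -44]
imul       → [-1056]
bipush 7   → [-1056, 7]
irem       → [-6]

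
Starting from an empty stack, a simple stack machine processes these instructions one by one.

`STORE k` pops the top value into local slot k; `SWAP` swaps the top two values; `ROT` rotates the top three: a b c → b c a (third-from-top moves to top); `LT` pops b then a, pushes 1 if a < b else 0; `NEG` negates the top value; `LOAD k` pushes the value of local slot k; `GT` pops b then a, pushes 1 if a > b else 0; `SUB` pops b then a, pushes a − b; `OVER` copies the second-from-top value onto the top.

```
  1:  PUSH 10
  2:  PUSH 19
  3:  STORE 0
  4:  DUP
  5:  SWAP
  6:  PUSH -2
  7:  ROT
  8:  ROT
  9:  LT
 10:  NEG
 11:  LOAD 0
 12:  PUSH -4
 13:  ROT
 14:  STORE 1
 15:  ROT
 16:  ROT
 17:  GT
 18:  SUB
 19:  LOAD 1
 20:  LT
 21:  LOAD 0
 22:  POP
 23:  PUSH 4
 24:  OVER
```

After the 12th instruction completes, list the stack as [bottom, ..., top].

[-2, 0, 19, -4]

PUSH 10 -> 10
PUSH 19 -> 10 19
STORE 0 -> 10
DUP     -> 10 10
SWAP    -> 10 10
PUSH -2 -> 10 10 -2
ROT     -> 10 -2 10
ROT     -> -2 10 10
LT      -> -2 0
NEG     -> -2 0
LOAD 0  -> -2 0 19
PUSH -4 -> -2 0 19 -4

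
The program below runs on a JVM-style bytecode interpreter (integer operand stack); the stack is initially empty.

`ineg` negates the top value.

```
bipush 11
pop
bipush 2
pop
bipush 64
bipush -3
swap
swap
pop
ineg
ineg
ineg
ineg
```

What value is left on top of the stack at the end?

64

bipush 11 -> 11
pop       -> (empty)
bipush 2  -> 2
pop       -> (empty)
bipush 64 -> 64
bipush -3 -> 64 -3
swap      -> -3 64
swap      -> 64 -3
pop       -> 64
ineg      -> -64
ineg      -> 64
ineg      -> -64
ineg      -> 64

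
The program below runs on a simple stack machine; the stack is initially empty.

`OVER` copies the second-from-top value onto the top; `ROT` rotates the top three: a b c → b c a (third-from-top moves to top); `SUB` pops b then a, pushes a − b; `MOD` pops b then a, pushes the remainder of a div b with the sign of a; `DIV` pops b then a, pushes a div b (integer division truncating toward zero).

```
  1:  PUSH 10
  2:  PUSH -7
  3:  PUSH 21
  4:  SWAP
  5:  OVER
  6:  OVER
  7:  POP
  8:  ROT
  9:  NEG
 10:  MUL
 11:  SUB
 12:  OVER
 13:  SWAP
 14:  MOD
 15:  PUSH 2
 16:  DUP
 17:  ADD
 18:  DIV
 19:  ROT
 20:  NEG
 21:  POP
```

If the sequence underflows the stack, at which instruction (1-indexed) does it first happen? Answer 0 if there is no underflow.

19

PUSH 10 : [10]
PUSH -7 : [10, -7]
PUSH 21 : [10, -7, 21]
SWAP    : [10, 21, -7]
OVER    : [10, 21, -7, 21]
OVER    : [10, 21, -7, 21, -7]
POP     : [10, 21, -7, 21]
ROT     : [10, -7, 21, 21]
NEG     : [10, -7, 21, -21]
MUL     : [10, -7, -441]
SUB     : [10, 434]
OVER    : [10, 434, 10]
SWAP    : [10, 10, 434]
MOD     : [10, 10]
PUSH 2  : [10, 10, 2]
DUP     : [10, 10, 2, 2]
ADD     : [10, 10, 4]
DIV     : [10, 2]
ROT  — needs 3 operands, stack has 2 → underflow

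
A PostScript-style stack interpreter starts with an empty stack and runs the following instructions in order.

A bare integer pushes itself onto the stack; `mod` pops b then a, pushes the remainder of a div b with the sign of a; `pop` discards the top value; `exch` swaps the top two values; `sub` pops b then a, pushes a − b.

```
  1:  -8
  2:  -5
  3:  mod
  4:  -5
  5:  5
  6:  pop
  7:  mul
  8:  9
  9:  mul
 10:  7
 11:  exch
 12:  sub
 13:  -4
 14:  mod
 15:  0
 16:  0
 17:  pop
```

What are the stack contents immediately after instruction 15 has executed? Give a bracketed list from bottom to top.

[0, 0]

-8   -> -8
-5   -> -8 -5
mod  -> -3
-5   -> -3 -5
5    -> -3 -5 5
pop  -> -3 -5
mul  -> 15
9    -> 15 9
mul  -> 135
7    -> 135 7
exch -> 7 135
sub  -> -128
-4   -> -128 -4
mod  -> 0
0    -> 0 0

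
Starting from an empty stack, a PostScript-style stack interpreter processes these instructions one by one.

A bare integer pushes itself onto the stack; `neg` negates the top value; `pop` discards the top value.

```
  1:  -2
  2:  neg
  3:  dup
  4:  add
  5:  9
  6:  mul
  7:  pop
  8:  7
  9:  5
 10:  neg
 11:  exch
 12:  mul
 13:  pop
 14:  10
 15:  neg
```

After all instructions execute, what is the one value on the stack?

-10

-2   : -2
neg  : 2
dup  : 2 2
add  : 4
9    : 4 9
mul  : 36
pop  : (empty)
7    : 7
5    : 7 5
neg  : 7 -5
exch : -5 7
mul  : -35
pop  : (empty)
10   : 10
neg  : -10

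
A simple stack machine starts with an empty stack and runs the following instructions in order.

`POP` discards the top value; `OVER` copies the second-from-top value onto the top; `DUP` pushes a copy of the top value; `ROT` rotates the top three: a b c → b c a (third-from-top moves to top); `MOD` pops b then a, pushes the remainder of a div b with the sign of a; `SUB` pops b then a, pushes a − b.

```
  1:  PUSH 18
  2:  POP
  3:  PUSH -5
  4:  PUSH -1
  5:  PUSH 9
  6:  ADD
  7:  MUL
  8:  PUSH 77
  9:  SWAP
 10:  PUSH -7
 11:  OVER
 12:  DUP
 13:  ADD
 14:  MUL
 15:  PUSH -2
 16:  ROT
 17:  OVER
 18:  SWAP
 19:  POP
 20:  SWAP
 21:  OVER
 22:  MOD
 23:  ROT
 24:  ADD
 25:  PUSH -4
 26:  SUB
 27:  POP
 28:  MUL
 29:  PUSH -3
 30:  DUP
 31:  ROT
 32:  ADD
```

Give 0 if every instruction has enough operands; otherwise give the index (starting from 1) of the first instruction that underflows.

0

PUSH 18 -> 18
POP     -> (empty)
PUSH -5 -> -5
PUSH -1 -> -5 -1
PUSH 9  -> -5 -1 9
ADD     -> -5 8
MUL     -> -40
PUSH 77 -> -40 77
SWAP    -> 77 -40
PUSH -7 -> 77 -40 -7
OVER    -> 77 -40 -7 -40
DUP     -> 77 -40 -7 -40 -40
ADD     -> 77 -40 -7 -80
MUL     -> 77 -40 560
PUSH -2 -> 77 -40 560 -2
ROT     -> 77 560 -2 -40
OVER    -> 77 560 -2 -40 -2
SWAP    -> 77 560 -2 -2 -40
POP     -> 77 560 -2 -2
SWAP    -> 77 560 -2 -2
OVER    -> 77 560 -2 -2 -2
MOD     -> 77 560 -2 0
ROT     -> 77 -2 0 560
ADD     -> 77 -2 560
PUSH -4 -> 77 -2 560 -4
SUB     -> 77 -2 564
POP     -> 77 -2
MUL     -> -154
PUSH -3 -> -154 -3
DUP     -> -154 -3 -3
ROT     -> -3 -3 -154
ADD     -> -3 -157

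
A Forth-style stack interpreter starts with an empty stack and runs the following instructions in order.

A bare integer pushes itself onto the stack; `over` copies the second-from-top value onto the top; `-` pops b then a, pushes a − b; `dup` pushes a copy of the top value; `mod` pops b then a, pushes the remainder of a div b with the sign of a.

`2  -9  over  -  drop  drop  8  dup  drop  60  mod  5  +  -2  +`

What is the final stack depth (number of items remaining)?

2    → 2
-9   → 2 -9
over → 2 -9 2
-    → 2 -11
drop → 2
drop → (empty)
8    → 8
dup  → 8 8
drop → 8
60   → 8 60
mod  → 8
5    → 8 5
+    → 13
-2   → 13 -2
+    → 11

1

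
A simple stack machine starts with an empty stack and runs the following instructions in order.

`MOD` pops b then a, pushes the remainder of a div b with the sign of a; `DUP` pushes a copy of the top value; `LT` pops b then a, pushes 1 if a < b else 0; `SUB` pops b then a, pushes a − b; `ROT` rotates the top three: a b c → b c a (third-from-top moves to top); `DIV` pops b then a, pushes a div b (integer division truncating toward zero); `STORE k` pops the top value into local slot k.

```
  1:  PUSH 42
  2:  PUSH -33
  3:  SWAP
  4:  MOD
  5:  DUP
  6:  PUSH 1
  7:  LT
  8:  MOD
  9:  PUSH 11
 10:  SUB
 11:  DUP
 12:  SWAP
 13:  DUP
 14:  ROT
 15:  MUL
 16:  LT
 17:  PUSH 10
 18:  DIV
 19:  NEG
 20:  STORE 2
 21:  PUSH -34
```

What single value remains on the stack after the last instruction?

PUSH 42  → [42]
PUSH -33 → [42, -33]
SWAP     → [-33, 42]
MOD      → [-33]
DUP      → [-33, -33]
PUSH 1   → [-33, -33, 1]
LT       → [-33, 1]
MOD      → [0]
PUSH 11  → [0, 11]
SUB      → [-11]
DUP      → [-11, -11]
SWAP     → [-11, -11]
DUP      → [-11, -11, -11]
ROT      → [-11, -11, -11]
MUL      → [-11, 121]
LT       → [1]
PUSH 10  → [1, 10]
DIV      → [0]
NEG      → [0]
STORE 2  → []
PUSH -34 → [-34]

-34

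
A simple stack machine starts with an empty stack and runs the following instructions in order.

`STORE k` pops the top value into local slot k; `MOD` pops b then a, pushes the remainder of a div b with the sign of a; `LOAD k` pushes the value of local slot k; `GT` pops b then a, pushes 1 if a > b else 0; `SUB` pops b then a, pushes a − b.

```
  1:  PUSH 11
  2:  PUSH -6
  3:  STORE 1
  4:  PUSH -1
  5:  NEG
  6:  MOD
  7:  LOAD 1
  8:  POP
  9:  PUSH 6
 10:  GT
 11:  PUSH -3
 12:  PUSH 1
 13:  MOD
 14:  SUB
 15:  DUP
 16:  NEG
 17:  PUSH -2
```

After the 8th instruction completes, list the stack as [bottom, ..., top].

[0]

PUSH 11 → [11]
PUSH -6 → [11, -6]
STORE 1 → [11]
PUSH -1 → [11, -1]
NEG     → [11, 1]
MOD     → [0]
LOAD 1  → [0, -6]
POP     → [0]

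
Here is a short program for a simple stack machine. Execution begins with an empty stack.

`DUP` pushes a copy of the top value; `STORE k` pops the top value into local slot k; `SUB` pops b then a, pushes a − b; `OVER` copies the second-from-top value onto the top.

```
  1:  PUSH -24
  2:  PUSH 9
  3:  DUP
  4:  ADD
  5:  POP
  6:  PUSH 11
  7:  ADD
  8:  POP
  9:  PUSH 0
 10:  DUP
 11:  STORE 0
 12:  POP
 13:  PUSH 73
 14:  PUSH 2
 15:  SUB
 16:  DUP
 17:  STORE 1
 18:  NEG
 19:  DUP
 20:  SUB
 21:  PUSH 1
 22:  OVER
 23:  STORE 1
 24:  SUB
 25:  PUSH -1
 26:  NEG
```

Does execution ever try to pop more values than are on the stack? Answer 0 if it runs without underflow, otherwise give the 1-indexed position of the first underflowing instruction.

PUSH -24 : [-24]
PUSH 9   : [-24, 9]
DUP      : [-24, 9, 9]
ADD      : [-24, 18]
POP      : [-24]
PUSH 11  : [-24, 11]
ADD      : [-13]
POP      : []
PUSH 0   : [0]
DUP      : [0, 0]
STORE 0  : [0]
POP      : []
PUSH 73  : [73]
PUSH 2   : [73, 2]
SUB      : [71]
DUP      : [71, 71]
STORE 1  : [71]
NEG      : [-71]
DUP      : [-71, -71]
SUB      : [0]
PUSH 1   : [0, 1]
OVER     : [0, 1, 0]
STORE 1  : [0, 1]
SUB      : [-1]
PUSH -1  : [-1, -1]
NEG      : [-1, 1]

0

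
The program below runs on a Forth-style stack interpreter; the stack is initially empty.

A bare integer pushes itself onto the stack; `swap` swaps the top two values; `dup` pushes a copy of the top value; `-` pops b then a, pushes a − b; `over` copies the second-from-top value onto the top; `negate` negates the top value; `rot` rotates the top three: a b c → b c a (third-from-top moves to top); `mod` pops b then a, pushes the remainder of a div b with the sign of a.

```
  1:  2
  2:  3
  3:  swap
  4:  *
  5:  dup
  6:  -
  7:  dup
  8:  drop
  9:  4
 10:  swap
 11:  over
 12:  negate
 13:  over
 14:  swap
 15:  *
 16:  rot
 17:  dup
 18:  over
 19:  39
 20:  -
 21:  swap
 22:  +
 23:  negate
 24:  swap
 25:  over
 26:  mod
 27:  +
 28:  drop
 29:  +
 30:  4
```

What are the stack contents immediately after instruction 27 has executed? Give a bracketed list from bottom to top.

[0, 0, 35]

2       2
3       2 3
swap    3 2
*       6
dup     6 6
-       0
dup     0 0
drop    0
4       0 4
swap    4 0
over    4 0 4
negate  4 0 -4
over    4 0 -4 0
swap    4 0 0 -4
*       4 0 0
rot     0 0 4
dup     0 0 4 4
over    0 0 4 4 4
39      0 0 4 4 4 39
-       0 0 4 4 -35
swap    0 0 4 -35 4
+       0 0 4 -31
negate  0 0 4 31
swap    0 0 31 4
over    0 0 31 4 31
mod     0 0 31 4
+       0 0 35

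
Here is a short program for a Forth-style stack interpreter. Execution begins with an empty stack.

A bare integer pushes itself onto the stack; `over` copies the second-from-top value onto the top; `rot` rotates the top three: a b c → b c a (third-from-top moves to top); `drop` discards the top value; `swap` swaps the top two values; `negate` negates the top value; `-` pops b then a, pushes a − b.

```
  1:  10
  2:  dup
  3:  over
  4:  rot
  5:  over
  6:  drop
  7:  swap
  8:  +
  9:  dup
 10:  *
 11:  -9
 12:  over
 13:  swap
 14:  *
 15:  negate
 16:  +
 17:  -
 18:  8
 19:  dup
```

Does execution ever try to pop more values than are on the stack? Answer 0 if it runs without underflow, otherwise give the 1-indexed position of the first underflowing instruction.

10     → 10
dup    → 10 10
over   → 10 10 10
rot    → 10 10 10
over   → 10 10 10 10
drop   → 10 10 10
swap   → 10 10 10
+      → 10 20
dup    → 10 20 20
*      → 10 400
-9     → 10 400 -9
over   → 10 400 -9 400
swap   → 10 400 400 -9
*      → 10 400 -3600
negate → 10 400 3600
+      → 10 4000
-      → -3990
8      → -3990 8
dup    → -3990 8 8

0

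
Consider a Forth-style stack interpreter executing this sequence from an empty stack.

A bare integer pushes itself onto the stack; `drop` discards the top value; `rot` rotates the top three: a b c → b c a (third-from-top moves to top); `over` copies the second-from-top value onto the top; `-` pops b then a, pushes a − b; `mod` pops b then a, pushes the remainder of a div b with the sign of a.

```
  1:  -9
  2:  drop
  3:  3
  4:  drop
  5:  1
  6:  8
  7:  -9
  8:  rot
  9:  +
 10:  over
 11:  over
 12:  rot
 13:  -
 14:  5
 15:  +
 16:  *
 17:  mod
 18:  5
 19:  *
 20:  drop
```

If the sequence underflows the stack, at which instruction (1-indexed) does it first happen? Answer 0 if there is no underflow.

-9   → -9
drop → (empty)
3    → 3
drop → (empty)
1    → 1
8    → 1 8
-9   → 1 8 -9
rot  → 8 -9 1
+    → 8 -8
over → 8 -8 8
over → 8 -8 8 -8
rot  → 8 8 -8 -8
-    → 8 8 0
5    → 8 8 0 5
+    → 8 8 5
*    → 8 40
mod  → 8
5    → 8 5
*    → 40
drop → (empty)

0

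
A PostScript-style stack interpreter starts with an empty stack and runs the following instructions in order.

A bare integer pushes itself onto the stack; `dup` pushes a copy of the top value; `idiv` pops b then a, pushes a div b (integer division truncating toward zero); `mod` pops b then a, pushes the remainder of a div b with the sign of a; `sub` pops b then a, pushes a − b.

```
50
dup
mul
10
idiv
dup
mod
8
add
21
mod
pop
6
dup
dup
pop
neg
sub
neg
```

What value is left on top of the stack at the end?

50   : 50
dup  : 50 50
mul  : 2500
10   : 2500 10
idiv : 250
dup  : 250 250
mod  : 0
8    : 0 8
add  : 8
21   : 8 21
mod  : 8
pop  : (empty)
6    : 6
dup  : 6 6
dup  : 6 6 6
pop  : 6 6
neg  : 6 -6
sub  : 12
neg  : -12

-12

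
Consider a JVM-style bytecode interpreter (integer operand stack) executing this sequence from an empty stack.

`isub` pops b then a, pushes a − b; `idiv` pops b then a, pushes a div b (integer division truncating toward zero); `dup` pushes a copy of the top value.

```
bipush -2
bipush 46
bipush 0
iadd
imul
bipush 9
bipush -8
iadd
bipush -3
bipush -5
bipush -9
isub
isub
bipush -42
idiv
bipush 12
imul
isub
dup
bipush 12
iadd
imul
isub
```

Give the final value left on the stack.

-105

bipush -2  → [-2]
bipush 46  → [-2, 46]
bipush 0   → [-2, 46, 0]
iadd       → [-2, 46]
imul       → [-92]
bipush 9   → [-92, 9]
bipush -8  → [-92, 9, -8]
iadd       → [-92, 1]
bipush -3  → [-92, 1, -3]
bipush -5  → [-92, 1, -3, -5]
bipush -9  → [-92, 1, -3, -5, -9]
isub       → [-92, 1, -3, 4]
isub       → [-92, 1, -7]
bipush -42 → [-92, 1, -7, -42]
idiv       → [-92, 1, 0]
bipush 12  → [-92, 1, 0, 12]
imul       → [-92, 1, 0]
isub       → [-92, 1]
dup        → [-92, 1, 1]
bipush 12  → [-92, 1, 1, 12]
iadd       → [-92, 1, 13]
imul       → [-92, 13]
isub       → [-105]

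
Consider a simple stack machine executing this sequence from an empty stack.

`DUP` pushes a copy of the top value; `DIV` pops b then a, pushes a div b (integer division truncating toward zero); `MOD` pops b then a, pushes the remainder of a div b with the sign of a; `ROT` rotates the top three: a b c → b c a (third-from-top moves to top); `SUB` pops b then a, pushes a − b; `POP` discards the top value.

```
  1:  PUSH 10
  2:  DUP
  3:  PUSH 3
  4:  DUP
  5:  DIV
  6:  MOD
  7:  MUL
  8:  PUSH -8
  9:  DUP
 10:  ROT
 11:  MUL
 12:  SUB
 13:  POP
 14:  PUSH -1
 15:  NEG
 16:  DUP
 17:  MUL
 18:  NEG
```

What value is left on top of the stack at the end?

PUSH 10 → 10
DUP     → 10 10
PUSH 3  → 10 10 3
DUP     → 10 10 3 3
DIV     → 10 10 1
MOD     → 10 0
MUL     → 0
PUSH -8 → 0 -8
DUP     → 0 -8 -8
ROT     → -8 -8 0
MUL     → -8 0
SUB     → -8
POP     → (empty)
PUSH -1 → -1
NEG     → 1
DUP     → 1 1
MUL     → 1
NEG     → -1

-1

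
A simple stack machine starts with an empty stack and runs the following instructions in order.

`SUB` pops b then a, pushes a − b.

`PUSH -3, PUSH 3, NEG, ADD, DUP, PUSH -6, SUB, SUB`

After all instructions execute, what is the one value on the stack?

-6

PUSH -3 -> -3
PUSH 3  -> -3 3
NEG     -> -3 -3
ADD     -> -6
DUP     -> -6 -6
PUSH -6 -> -6 -6 -6
SUB     -> -6 0
SUB     -> -6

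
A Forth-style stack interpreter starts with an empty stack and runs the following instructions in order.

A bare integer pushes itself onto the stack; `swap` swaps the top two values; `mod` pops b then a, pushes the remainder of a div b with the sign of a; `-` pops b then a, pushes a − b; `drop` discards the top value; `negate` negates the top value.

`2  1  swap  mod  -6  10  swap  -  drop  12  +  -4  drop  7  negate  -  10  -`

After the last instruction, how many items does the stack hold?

1

2      : 2
1      : 2 1
swap   : 1 2
mod    : 1
-6     : 1 -6
10     : 1 -6 10
swap   : 1 10 -6
-      : 1 16
drop   : 1
12     : 1 12
+      : 13
-4     : 13 -4
drop   : 13
7      : 13 7
negate : 13 -7
-      : 20
10     : 20 10
-      : 10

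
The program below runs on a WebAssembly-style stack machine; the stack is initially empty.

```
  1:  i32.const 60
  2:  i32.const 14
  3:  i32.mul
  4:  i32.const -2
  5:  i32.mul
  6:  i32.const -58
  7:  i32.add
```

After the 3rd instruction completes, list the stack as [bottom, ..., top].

i32.const 60 → [60]
i32.const 14 → [60, 14]
i32.mul      → [840]

[840]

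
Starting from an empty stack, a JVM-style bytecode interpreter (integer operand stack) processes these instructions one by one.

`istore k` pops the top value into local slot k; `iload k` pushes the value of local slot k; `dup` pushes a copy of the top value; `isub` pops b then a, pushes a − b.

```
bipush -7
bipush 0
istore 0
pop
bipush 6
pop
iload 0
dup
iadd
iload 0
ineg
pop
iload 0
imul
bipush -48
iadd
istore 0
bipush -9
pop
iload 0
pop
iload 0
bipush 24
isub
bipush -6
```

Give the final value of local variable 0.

-48

bipush -7  : -7
bipush 0   : -7 0
istore 0   : -7
pop        : (empty)
bipush 6   : 6
pop        : (empty)
iload 0    : 0
dup        : 0 0
iadd       : 0
iload 0    : 0 0
ineg       : 0 0
pop        : 0
iload 0    : 0 0
imul       : 0
bipush -48 : 0 -48
iadd       : -48
istore 0   : (empty)
bipush -9  : -9
pop        : (empty)
iload 0    : -48
pop        : (empty)
iload 0    : -48
bipush 24  : -48 24
isub       : -72
bipush -6  : -72 -6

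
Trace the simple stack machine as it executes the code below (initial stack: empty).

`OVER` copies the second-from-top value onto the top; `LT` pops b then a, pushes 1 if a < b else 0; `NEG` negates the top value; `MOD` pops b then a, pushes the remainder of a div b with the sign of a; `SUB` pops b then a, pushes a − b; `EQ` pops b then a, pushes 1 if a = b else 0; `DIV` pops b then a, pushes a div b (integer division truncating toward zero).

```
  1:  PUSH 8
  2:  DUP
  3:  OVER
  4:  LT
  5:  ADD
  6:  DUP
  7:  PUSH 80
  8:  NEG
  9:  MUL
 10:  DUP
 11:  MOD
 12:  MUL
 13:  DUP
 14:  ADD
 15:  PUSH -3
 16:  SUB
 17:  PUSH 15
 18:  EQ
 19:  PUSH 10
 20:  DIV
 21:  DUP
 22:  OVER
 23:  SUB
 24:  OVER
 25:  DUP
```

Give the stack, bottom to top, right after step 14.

[0]

PUSH 8  : [8]
DUP     : [8, 8]
OVER    : [8, 8, 8]
LT      : [8, 0]
ADD     : [8]
DUP     : [8, 8]
PUSH 80 : [8, 8, 80]
NEG     : [8, 8, -80]
MUL     : [8, -640]
DUP     : [8, -640, -640]
MOD     : [8, 0]
MUL     : [0]
DUP     : [0, 0]
ADD     : [0]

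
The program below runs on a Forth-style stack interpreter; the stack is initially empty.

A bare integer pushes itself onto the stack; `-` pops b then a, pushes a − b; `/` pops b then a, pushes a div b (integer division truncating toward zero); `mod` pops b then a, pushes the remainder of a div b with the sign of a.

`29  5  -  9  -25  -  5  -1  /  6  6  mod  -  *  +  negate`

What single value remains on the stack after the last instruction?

146

29     : 29
5      : 29 5
-      : 24
9      : 24 9
-25    : 24 9 -25
-      : 24 34
5      : 24 34 5
-1     : 24 34 5 -1
/      : 24 34 -5
6      : 24 34 -5 6
6      : 24 34 -5 6 6
mod    : 24 34 -5 0
-      : 24 34 -5
*      : 24 -170
+      : -146
negate : 146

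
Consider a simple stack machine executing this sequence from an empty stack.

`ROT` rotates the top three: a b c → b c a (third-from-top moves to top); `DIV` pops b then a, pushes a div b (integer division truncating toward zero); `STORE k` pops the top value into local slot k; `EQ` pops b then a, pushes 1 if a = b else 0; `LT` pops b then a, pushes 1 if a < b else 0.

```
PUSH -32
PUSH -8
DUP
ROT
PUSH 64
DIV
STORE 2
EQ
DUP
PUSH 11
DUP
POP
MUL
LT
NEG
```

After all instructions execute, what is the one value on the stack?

PUSH -32  [-32]
PUSH -8   [-32, -8]
DUP       [-32, -8, -8]
ROT       [-8, -8, -32]
PUSH 64   [-8, -8, -32, 64]
DIV       [-8, -8, 0]
STORE 2   [-8, -8]
EQ        [1]
DUP       [1, 1]
PUSH 11   [1, 1, 11]
DUP       [1, 1, 11, 11]
POP       [1, 1, 11]
MUL       [1, 11]
LT        [1]
NEG       [-1]

-1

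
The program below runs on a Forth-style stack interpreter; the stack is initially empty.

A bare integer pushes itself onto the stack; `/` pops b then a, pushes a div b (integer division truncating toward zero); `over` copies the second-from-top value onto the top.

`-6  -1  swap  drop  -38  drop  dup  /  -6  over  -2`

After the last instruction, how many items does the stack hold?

4

-6   → [-6]
-1   → [-6, -1]
swap → [-1, -6]
drop → [-1]
-38  → [-1, -38]
drop → [-1]
dup  → [-1, -1]
/    → [1]
-6   → [1, -6]
over → [1, -6, 1]
-2   → [1, -6, 1, -2]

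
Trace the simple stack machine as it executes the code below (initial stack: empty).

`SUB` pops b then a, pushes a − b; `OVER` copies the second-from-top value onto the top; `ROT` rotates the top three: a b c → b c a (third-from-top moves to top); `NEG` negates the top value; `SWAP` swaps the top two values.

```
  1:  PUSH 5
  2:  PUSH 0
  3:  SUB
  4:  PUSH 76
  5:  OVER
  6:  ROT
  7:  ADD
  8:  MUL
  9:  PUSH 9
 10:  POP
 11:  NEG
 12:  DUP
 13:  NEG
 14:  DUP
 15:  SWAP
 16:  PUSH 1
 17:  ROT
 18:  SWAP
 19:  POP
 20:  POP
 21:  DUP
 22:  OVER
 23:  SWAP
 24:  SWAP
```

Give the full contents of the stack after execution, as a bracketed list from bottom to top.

[-760, 760, 760, 760]

PUSH 5  : [5]
PUSH 0  : [5, 0]
SUB     : [5]
PUSH 76 : [5, 76]
OVER    : [5, 76, 5]
ROT     : [76, 5, 5]
ADD     : [76, 10]
MUL     : [760]
PUSH 9  : [760, 9]
POP     : [760]
NEG     : [-760]
DUP     : [-760, -760]
NEG     : [-760, 760]
DUP     : [-760, 760, 760]
SWAP    : [-760, 760, 760]
PUSH 1  : [-760, 760, 760, 1]
ROT     : [-760, 760, 1, 760]
SWAP    : [-760, 760, 760, 1]
POP     : [-760, 760, 760]
POP     : [-760, 760]
DUP     : [-760, 760, 760]
OVER    : [-760, 760, 760, 760]
SWAP    : [-760, 760, 760, 760]
SWAP    : [-760, 760, 760, 760]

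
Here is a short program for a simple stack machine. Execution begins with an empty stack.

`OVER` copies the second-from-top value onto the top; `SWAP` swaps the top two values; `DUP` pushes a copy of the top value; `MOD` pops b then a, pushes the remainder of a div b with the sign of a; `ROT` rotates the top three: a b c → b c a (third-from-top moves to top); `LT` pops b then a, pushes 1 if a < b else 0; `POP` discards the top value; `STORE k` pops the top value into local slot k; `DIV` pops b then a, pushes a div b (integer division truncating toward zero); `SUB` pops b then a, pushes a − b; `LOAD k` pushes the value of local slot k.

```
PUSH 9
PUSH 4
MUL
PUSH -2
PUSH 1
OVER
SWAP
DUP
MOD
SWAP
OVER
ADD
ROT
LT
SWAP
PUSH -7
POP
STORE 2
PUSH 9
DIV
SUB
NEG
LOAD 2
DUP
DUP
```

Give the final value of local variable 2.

0

PUSH 9  -> 9
PUSH 4  -> 9 4
MUL     -> 36
PUSH -2 -> 36 -2
PUSH 1  -> 36 -2 1
OVER    -> 36 -2 1 -2
SWAP    -> 36 -2 -2 1
DUP     -> 36 -2 -2 1 1
MOD     -> 36 -2 -2 0
SWAP    -> 36 -2 0 -2
OVER    -> 36 -2 0 -2 0
ADD     -> 36 -2 0 -2
ROT     -> 36 0 -2 -2
LT      -> 36 0 0
SWAP    -> 36 0 0
PUSH -7 -> 36 0 0 -7
POP     -> 36 0 0
STORE 2 -> 36 0
PUSH 9  -> 36 0 9
DIV     -> 36 0
SUB     -> 36
NEG     -> -36
LOAD 2  -> -36 0
DUP     -> -36 0 0
DUP     -> -36 0 0 0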